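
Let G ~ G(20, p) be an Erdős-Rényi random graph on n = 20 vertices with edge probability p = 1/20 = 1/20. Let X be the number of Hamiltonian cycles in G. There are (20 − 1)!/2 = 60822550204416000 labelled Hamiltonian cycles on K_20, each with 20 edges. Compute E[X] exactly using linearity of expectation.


K_20 has (20 − 1)!/2 = 60822550204416000 labelled Hamiltonian cycles.
For each such Hamiltonian cycle H, let X_H = 1 if all 20 edges of H are present in G. Then P[X_H = 1] = p^{20} = (1/20)^{20} = 1/104857600000000000000000000.
Summing the indicators: E[X] = Σ_H E[X_H] = 60822550204416000 · p^{20} = 60822550204416000 · 1/104857600000000000000000000 = 14849255421/25600000000000000000.
Numerically: E[X] ≈ 5.8005e-10.

E[X] = 60822550204416000 · (1/20)^{20} = 14849255421/25600000000000000000 ≈ 5.8005e-10.


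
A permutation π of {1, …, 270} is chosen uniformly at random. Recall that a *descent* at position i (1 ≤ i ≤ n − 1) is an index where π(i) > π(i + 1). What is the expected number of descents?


Write X = Σ X_I over i = 1, …, 269, with X_I the indicator of one descent.
There are 269 indicators.
For each fixed i, the pair (π(i), π(i+1)) is a uniformly random ordered pair of distinct values from {1, …, 270}; by symmetry P[π(i) > π(i+1)] = 1/2.
By linearity: E[X] = 269 · (1/2) = (270 − 1) · (1/2) = 269/2 ≈ 134.500000.

E[X] = 269/2 = 134.500000.


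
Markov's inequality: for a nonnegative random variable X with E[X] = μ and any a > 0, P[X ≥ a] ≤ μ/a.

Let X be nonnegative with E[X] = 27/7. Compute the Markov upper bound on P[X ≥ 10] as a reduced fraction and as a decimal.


μ = E[X] = 27/7, a = 10.
Markov: P[X ≥ 10] ≤ μ/a = (27/7)/10 = 27/70.
Numerically: ≈ 0.386.
(Since a = 10 > μ = 3.857, the bound 27/70 is < 1 and informative.)

P[X ≥ 10] ≤ 27/70 ≈ 0.386.


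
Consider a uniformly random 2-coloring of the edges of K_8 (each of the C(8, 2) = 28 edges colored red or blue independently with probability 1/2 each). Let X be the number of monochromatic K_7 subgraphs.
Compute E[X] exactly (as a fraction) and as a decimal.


Let X = Σ_S X_S over the C(8, 7) = 8 subsets S of size 7, where X_S = 1 if the K_7 on S is monochromatic.
For a fixed S, the K_7 on S has C(7, 2) = 21 edges. P[all 21 edges red] = (1/2)^21, and likewise for blue, so P[monochromatic] = 2·(1/2)^21 = 2^{1 − 21} = 1/1048576.
Summing: E[X] = C(8, 7) · 2^{1 − 21} = 8 · 1/1048576 = 1/131072.
Numerically: E[X] ≈ 0.000008.

E[X] = C(8,7)·2^(1−C(7,2)) = 1/131072 ≈ 0.000008.


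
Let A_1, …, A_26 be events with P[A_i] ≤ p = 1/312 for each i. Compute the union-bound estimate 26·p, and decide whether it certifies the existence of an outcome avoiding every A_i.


Union bound: P[∪_{i=1}^{26} A_i] ≤ Σ_i P[A_i] ≤ 26·p = 26·(1/312) = 1/12.
Numerically: 1/12 ≈ 0.08333.
Is 1/12 < 1? YES.
Since P[∪ A_i] ≤ 1/12 < 1, the complement has P[∩ A_i^c] ≥ 1 − 1/12 = 11/12 > 0, so some outcome avoids every A_i.

26·p = 1/12 ≈ 0.08333; existence CERTIFIED by the union bound.


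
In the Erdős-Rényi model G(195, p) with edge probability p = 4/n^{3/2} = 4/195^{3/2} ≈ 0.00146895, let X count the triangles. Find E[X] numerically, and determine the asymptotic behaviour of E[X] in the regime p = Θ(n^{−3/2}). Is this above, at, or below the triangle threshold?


Number of potential triangles: C(195, 3) = 1216865.
Each occurs with probability p³ ≈ (0.00146895)³ ≈ 3.16974425e-09.
By linearity: E[X] = C(195, 3)·p³ ≈ 1216865 · 3.16974425e-09 ≈ 0.003857.
Since α = 3/2 > 1, p = c/n^{3/2} = o(1/n) is below the triangle threshold p ~ 1/n. Asymptotically E[X] ~ (c³/6)·n^{3(1−α)} = (4³/6)·n^{-1.5} → 0, so by Markov's inequality G has no triangles w.h.p.

E[X] ≈ 0.003857; in regime p = Θ(1/n^{3/2}) E[X] tends to 0 (below the triangle threshold p ~ 1/n).


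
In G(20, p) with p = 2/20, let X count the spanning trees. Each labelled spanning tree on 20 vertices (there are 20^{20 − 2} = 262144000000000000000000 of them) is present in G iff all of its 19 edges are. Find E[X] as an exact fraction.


K_20 has 20^{20 − 2} = 262144000000000000000000 labelled spanning trees.
For each such spanning tree H, let X_H = 1 if all 19 edges of H are present in G. Then P[X_H = 1] = p^{19} = (1/10)^{19} = 1/10000000000000000000.
By linearity of expectation: E[X] = Σ_H E[X_H] = 262144000000000000000000 · p^{19} = 262144000000000000000000 · 1/10000000000000000000 = 131072/5.
Numerically: E[X] ≈ 2.62e+04.

E[X] = 262144000000000000000000 · (1/10)^{19} = 131072/5 ≈ 2.62e+04.


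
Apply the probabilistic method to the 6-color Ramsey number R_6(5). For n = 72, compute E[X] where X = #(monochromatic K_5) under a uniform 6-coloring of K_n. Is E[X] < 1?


E[X] = C(72, 5) · 6^{1 − 10} = 13991544 · 6^{−9} = 13991544/10077696.
As a reduced fraction: E[X] = 194327/139968 ≈ 1.388367.
Is E[X] < 1? NO.
Since E[X] ≥ 1, the first-moment bound is inconclusive at n = 72; it does NOT by itself certify R_6(5) > 72.

E[X] = 194327/139968 ≈ 1.388367; E[X] ≥ 1; first-moment method inconclusive here.


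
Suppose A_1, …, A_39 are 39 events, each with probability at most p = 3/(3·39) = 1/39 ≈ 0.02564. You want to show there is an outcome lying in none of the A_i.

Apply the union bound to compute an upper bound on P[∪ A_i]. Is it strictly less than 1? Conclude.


Union bound: P[∪_{i=1}^{39} A_i] ≤ Σ_i P[A_i] ≤ 39·p = 39·(1/39) = 1.
Numerically: 1 ≈ 1.00000.
Is 1 < 1? NO.
Since the bound 1 is ≥ 1, the union bound is uninformative here; it does NOT by itself certify existence.

39·p = 1 ≈ 1.00000; existence NOT certified by the union bound.


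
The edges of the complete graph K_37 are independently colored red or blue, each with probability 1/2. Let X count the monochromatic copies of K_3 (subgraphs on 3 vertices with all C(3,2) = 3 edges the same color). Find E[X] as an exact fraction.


Let X = Σ_S X_S over the C(37, 3) = 7770 subsets S of size 3, where X_S = 1 if the K_3 on S is monochromatic.
For a fixed S, the K_3 on S has C(3, 2) = 3 edges. P[all 3 edges red] = (1/2)^3, and likewise for blue, so P[monochromatic] = 2·(1/2)^3 = 2^{1 − 3} = 1/4.
By linearity of expectation: E[X] = C(37, 3) · 2^{1 − 3} = 7770 · 1/4 = 3885/2.
Numerically: E[X] ≈ 1942.50000.

E[X] = C(37,3)·2^(1−C(3,2)) = 3885/2 ≈ 1942.50000.


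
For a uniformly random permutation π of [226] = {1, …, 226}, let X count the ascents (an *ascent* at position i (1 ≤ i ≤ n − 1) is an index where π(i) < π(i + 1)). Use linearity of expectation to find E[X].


Write X = Σ X_I over i = 1, …, 225, with X_I the indicator of one ascent.
There are 225 indicators.
For each fixed i, the pair (π(i), π(i+1)) is a uniformly random ordered pair of distinct values from {1, …, 226}; by symmetry P[π(i) < π(i+1)] = 1/2.
By linearity: E[X] = 225 · (1/2) = (226 − 1) · (1/2) = 225/2 ≈ 112.500.

E[X] = 225/2 = 112.500.


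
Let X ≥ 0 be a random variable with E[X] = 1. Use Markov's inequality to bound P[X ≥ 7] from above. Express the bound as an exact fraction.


μ = E[X] = 1, a = 7.
Markov: P[X ≥ 7] ≤ μ/a = (1)/7 = 1/7.
Numerically: ≈ 0.14286.
(Since a = 7 > μ = 1.00000, the bound 1/7 is < 1 and informative.)

P[X ≥ 7] ≤ 1/7 ≈ 0.14286.


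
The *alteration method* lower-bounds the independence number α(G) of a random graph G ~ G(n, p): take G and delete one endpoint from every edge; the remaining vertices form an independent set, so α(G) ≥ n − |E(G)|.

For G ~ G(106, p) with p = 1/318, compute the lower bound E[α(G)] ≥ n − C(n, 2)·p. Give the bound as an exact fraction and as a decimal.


E[|E(G)|] = C(106, 2)·p = 5565 · (1/318) = 35/2.
E[α(G)] ≥ n − E[|E(G)|] = 106 − 35/2 = 177/2.
Numerically: ≈ 88.500000.
(This is only a lower bound; the true E[α(G)] may be larger.)

E[α(G)] ≥ 177/2 ≈ 88.500000.


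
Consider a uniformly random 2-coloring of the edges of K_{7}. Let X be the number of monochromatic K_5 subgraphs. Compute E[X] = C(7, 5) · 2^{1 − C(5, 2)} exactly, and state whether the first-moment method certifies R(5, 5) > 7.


E[X] = C(7, 5) · 2^{1 − 10} = 21 · 2^{−9} = 21/512.
As a reduced fraction: E[X] = 21/512 ≈ 0.04102.
Is E[X] < 1? YES.
Since E[X] < 1, there exists a 2-coloring of K_{7} with no monochromatic K_5; hence R(5, 5) > 7.

E[X] = 21/512 ≈ 0.04102; E[X] < 1, so R(5, 5) > 7.


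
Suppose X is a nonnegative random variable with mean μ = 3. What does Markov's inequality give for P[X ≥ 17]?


μ = E[X] = 3, a = 17.
Markov: P[X ≥ 17] ≤ μ/a = (3)/17 = 3/17.
Numerically: ≈ 0.176471.
(Since a = 17 > μ = 3.000000, the bound 3/17 is < 1 and informative.)

P[X ≥ 17] ≤ 3/17 ≈ 0.176471.


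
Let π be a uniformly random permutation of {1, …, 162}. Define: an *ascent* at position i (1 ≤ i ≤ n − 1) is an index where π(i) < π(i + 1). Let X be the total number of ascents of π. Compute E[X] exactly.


Write X = Σ X_I over i = 1, …, 161, with X_I the indicator of one ascent.
There are 161 indicators.
For each fixed i, the pair (π(i), π(i+1)) is a uniformly random ordered pair of distinct values from {1, …, 162}; by symmetry P[π(i) < π(i+1)] = 1/2.
By linearity: E[X] = 161 · (1/2) = (162 − 1) · (1/2) = 161/2 ≈ 80.500.

E[X] = 161/2 = 80.500.


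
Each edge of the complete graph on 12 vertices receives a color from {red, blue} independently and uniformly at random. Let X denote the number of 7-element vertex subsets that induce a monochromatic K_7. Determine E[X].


Let X = Σ_S X_S over the C(12, 7) = 792 subsets S of size 7, where X_S = 1 if the K_7 on S is monochromatic.
For a fixed S, the K_7 on S has C(7, 2) = 21 edges. P[all 21 edges red] = (1/2)^21, and likewise for blue, so P[monochromatic] = 2·(1/2)^21 = 2^{1 − 21} = 1/1048576.
By linearity of expectation: E[X] = C(12, 7) · 2^{1 − 21} = 792 · 1/1048576 = 99/131072.
Numerically: E[X] ≈ 0.001.

E[X] = C(12,7)·2^(1−C(7,2)) = 99/131072 ≈ 0.001.


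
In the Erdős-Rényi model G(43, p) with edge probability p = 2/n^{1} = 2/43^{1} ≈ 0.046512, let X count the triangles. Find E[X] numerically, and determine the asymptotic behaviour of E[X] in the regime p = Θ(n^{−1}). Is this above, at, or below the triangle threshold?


Number of potential triangles: C(43, 3) = 12341.
Each occurs with probability p³ ≈ (0.046512)³ ≈ 1.0062007e-04.
By linearity: E[X] = C(43, 3)·p³ ≈ 12341 · 1.0062007e-04 ≈ 1.24175.
Here α = 1, so p = 2/n is exactly at the triangle threshold p ~ 1/n. Asymptotically E[X] → c³/6 = 2³/6 = 4/3 ≈ 1.33333, a bounded constant. In this regime the triangle count is asymptotically Poisson(c³/6).

E[X] ≈ 1.24175; in regime p = Θ(1/n^{1}) E[X] stays bounded (at the triangle threshold p ~ 1/n).


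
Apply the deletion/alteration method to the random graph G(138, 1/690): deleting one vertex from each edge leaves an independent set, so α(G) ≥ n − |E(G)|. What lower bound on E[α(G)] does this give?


E[|E(G)|] = C(138, 2)·p = 9453 · (1/690) = 137/10.
E[α(G)] ≥ n − E[|E(G)|] = 138 − 137/10 = 1243/10.
Numerically: ≈ 124.300000.
(This is only a lower bound; the true E[α(G)] may be larger.)

E[α(G)] ≥ 1243/10 ≈ 124.300000.


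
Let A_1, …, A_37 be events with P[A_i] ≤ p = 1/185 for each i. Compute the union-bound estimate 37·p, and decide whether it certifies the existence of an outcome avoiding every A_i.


Union bound: P[∪_{i=1}^{37} A_i] ≤ Σ_i P[A_i] ≤ 37·p = 37·(1/185) = 1/5.
Numerically: 1/5 ≈ 0.2000000.
Is 1/5 < 1? YES.
Since P[∪ A_i] ≤ 1/5 < 1, the complement has P[∩ A_i^c] ≥ 1 − 1/5 = 4/5 > 0, so some outcome avoids every A_i.

37·p = 1/5 ≈ 0.2000000; existence CERTIFIED by the union bound.


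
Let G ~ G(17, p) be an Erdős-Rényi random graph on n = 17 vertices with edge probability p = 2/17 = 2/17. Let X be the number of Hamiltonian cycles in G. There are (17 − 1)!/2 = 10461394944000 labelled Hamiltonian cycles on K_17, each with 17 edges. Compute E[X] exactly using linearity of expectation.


K_17 has (17 − 1)!/2 = 10461394944000 labelled Hamiltonian cycles.
For each such Hamiltonian cycle H, let X_H = 1 if all 17 edges of H are present in G. Then P[X_H = 1] = p^{17} = (2/17)^{17} = 131072/827240261886336764177.
By linearity of expectation: E[X] = Σ_H E[X_H] = 10461394944000 · p^{17} = 10461394944000 · 131072/827240261886336764177 = 1371195958099968000/827240261886336764177.
Numerically: E[X] ≈ 0.00165755.

E[X] = 10461394944000 · (2/17)^{17} = 1371195958099968000/827240261886336764177 ≈ 0.00165755.


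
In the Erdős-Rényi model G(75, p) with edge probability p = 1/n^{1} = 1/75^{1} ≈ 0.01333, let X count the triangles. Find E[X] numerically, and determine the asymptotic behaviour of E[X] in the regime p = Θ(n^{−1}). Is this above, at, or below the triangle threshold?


Number of potential triangles: C(75, 3) = 67525.
Each occurs with probability p³ ≈ (0.01333)³ ≈ 2.370370e-06.
By linearity: E[X] = C(75, 3)·p³ ≈ 67525 · 2.370370e-06 ≈ 0.1601.
Here α = 1, so p = 1/n is exactly at the triangle threshold p ~ 1/n. Asymptotically E[X] → c³/6 = 1³/6 = 1/6 ≈ 0.1667, a bounded constant. In this regime the triangle count is asymptotically Poisson(c³/6).

E[X] ≈ 0.1601; in regime p = Θ(1/n^{1}) E[X] stays bounded (at the triangle threshold p ~ 1/n).


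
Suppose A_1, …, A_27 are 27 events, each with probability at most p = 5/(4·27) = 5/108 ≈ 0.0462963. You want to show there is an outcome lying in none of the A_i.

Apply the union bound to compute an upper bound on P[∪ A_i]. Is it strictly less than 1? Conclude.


Union bound: P[∪_{i=1}^{27} A_i] ≤ Σ_i P[A_i] ≤ 27·p = 27·(5/108) = 5/4.
Numerically: 5/4 ≈ 1.2500000.
Is 5/4 < 1? NO.
Since the bound 5/4 is ≥ 1, the union bound is uninformative here; it does NOT by itself certify existence.

27·p = 5/4 ≈ 1.2500000; existence NOT certified by the union bound.


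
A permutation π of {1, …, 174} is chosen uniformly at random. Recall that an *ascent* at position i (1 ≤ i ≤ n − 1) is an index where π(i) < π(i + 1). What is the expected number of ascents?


Write X = Σ X_I over i = 1, …, 173, with X_I the indicator of one ascent.
There are 173 indicators.
For each fixed i, the pair (π(i), π(i+1)) is a uniformly random ordered pair of distinct values from {1, …, 174}; by symmetry P[π(i) < π(i+1)] = 1/2.
By linearity: E[X] = 173 · (1/2) = (174 − 1) · (1/2) = 173/2 ≈ 86.50000.

E[X] = 173/2 = 86.50000.


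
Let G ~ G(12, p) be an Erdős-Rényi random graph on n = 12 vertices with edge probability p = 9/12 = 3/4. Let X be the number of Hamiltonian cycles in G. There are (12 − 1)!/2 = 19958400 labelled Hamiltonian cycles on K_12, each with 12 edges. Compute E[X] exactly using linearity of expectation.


K_12 has (12 − 1)!/2 = 19958400 labelled Hamiltonian cycles.
For each such Hamiltonian cycle H, let X_H = 1 if all 12 edges of H are present in G. Then P[X_H = 1] = p^{12} = (3/4)^{12} = 531441/16777216.
By linearity of expectation: E[X] = Σ_H E[X_H] = 19958400 · p^{12} = 19958400 · 531441/16777216 = 82864937925/131072.
Numerically: E[X] ≈ 632209.

E[X] = 19958400 · (3/4)^{12} = 82864937925/131072 ≈ 632209.


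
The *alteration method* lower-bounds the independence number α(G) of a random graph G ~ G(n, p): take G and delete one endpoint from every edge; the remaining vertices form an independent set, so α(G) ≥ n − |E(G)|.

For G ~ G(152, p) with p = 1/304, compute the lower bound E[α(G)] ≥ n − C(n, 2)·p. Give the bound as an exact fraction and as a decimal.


E[|E(G)|] = C(152, 2)·p = 11476 · (1/304) = 151/4.
E[α(G)] ≥ n − E[|E(G)|] = 152 − 151/4 = 457/4.
Numerically: ≈ 114.250000.
(This is only a lower bound; the true E[α(G)] may be larger.)

E[α(G)] ≥ 457/4 ≈ 114.250000.


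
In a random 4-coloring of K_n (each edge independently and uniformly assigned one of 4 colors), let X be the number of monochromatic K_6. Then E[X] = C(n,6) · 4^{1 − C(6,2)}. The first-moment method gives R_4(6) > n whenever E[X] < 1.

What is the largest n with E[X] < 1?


We need C(n, 6) · 4^{1 − 15} < 1, i.e. C(n, 6) < 4^{15 − 1} = 268435456.
Check values of n near the boundary:
  n = 72: C(72, 6) = 156238908; 156238908 < 268435456? YES
  n = 73: C(73, 6) = 170230452; 170230452 < 268435456? YES
  n = 74: C(74, 6) = 185250786; 185250786 < 268435456? YES
  n = 75: C(75, 6) = 201359550; 201359550 < 268435456? YES
  n = 76: C(76, 6) = 218618940; 218618940 < 268435456? YES
  n = 77: C(77, 6) = 237093780; 237093780 < 268435456? YES
  n = 78: C(78, 6) = 256851595; 256851595 < 268435456? YES
  n = 79: C(79, 6) = 277962685; 277962685 < 268435456? NO
The largest n with C(n, 6) < 268435456 is n = 78 (where E[X] = 256851595/268435456 ≈ 0.956847). Hence R_4(6) > 78, i.e. R_4(6) ≥ 79.

Largest n = 78; hence R_4(6) > 78.


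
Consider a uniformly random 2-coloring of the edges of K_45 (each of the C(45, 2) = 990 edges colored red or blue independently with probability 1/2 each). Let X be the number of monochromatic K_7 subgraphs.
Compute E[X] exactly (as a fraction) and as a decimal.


Let X = Σ_S X_S over the C(45, 7) = 45379620 subsets S of size 7, where X_S = 1 if the K_7 on S is monochromatic.
For a fixed S, the K_7 on S has C(7, 2) = 21 edges. P[all 21 edges red] = (1/2)^21, and likewise for blue, so P[monochromatic] = 2·(1/2)^21 = 2^{1 − 21} = 1/1048576.
By linearity of expectation: E[X] = C(45, 7) · 2^{1 − 21} = 45379620 · 1/1048576 = 11344905/262144.
Numerically: E[X] ≈ 43.27738.

E[X] = C(45,7)·2^(1−C(7,2)) = 11344905/262144 ≈ 43.27738.


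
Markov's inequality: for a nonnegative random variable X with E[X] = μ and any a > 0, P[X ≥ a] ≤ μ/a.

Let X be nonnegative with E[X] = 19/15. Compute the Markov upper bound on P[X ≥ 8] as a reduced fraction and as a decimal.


μ = E[X] = 19/15, a = 8.
Markov: P[X ≥ 8] ≤ μ/a = (19/15)/8 = 19/120.
Numerically: ≈ 0.158.
(Since a = 8 > μ = 1.267, the bound 19/120 is < 1 and informative.)

P[X ≥ 8] ≤ 19/120 ≈ 0.158.


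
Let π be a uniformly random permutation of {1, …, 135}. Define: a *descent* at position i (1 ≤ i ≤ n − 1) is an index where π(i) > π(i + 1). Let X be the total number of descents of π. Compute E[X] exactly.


Write X = Σ X_I over i = 1, …, 134, with X_I the indicator of one descent.
There are 134 indicators.
For each fixed i, the pair (π(i), π(i+1)) is a uniformly random ordered pair of distinct values from {1, …, 135}; by symmetry P[π(i) > π(i+1)] = 1/2.
By linearity: E[X] = 134 · (1/2) = (135 − 1) · (1/2) = 67 ≈ 67.000.

E[X] = 67 = 67.000.


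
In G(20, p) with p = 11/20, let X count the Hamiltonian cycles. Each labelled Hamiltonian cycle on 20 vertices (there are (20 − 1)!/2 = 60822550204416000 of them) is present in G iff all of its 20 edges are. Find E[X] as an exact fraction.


K_20 has (20 − 1)!/2 = 60822550204416000 labelled Hamiltonian cycles.
For each such Hamiltonian cycle H, let X_H = 1 if all 20 edges of H are present in G. Then P[X_H = 1] = p^{20} = (11/20)^{20} = 672749994932560009201/104857600000000000000000000.
By linearity of expectation: E[X] = Σ_H E[X_H] = 60822550204416000 · p^{20} = 60822550204416000 · 672749994932560009201/104857600000000000000000000 = 9989836509230039246035759128621/25600000000000000000.
Numerically: E[X] ≈ 3.902e+11.

E[X] = 60822550204416000 · (11/20)^{20} = 9989836509230039246035759128621/25600000000000000000 ≈ 3.902e+11.


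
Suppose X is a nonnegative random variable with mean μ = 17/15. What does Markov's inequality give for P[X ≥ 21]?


μ = E[X] = 17/15, a = 21.
Markov: P[X ≥ 21] ≤ μ/a = (17/15)/21 = 17/315.
Numerically: ≈ 0.054.
(Since a = 21 > μ = 1.133, the bound 17/315 is < 1 and informative.)

P[X ≥ 21] ≤ 17/315 ≈ 0.054.


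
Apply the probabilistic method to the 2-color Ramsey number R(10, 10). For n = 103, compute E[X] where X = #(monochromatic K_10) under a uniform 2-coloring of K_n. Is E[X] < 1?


E[X] = C(103, 10) · 2^{1 − 45} = 23591276125340 · 2^{−44} = 23591276125340/17592186044416.
As a reduced fraction: E[X] = 5897819031335/4398046511104 ≈ 1.3410088.
Is E[X] < 1? NO.
Since E[X] ≥ 1, the first-moment bound is inconclusive at n = 103; it does NOT by itself certify R(10, 10) > 103.

E[X] = 5897819031335/4398046511104 ≈ 1.3410088; E[X] ≥ 1; first-moment method inconclusive here.


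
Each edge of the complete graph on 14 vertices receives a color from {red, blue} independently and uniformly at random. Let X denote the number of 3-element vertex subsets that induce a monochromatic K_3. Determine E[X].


Let X = Σ_S X_S over the C(14, 3) = 364 subsets S of size 3, where X_S = 1 if the K_3 on S is monochromatic.
For a fixed S, the K_3 on S has C(3, 2) = 3 edges. P[all 3 edges red] = (1/2)^3, and likewise for blue, so P[monochromatic] = 2·(1/2)^3 = 2^{1 − 3} = 1/4.
By linearity: E[X] = C(14, 3) · 2^{1 − 3} = 364 · 1/4 = 91.
Numerically: E[X] ≈ 91.00000.

E[X] = C(14,3)·2^(1−C(3,2)) = 91 ≈ 91.00000.


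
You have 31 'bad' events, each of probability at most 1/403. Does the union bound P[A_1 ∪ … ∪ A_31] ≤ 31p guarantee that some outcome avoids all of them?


Union bound: P[∪_{i=1}^{31} A_i] ≤ Σ_i P[A_i] ≤ 31·p = 31·(1/403) = 1/13.
Numerically: 1/13 ≈ 0.0769231.
Is 1/13 < 1? YES.
Since P[∪ A_i] ≤ 1/13 < 1, the complement has P[∩ A_i^c] ≥ 1 − 1/13 = 12/13 > 0, so some outcome avoids every A_i.

31·p = 1/13 ≈ 0.0769231; existence CERTIFIED by the union bound.


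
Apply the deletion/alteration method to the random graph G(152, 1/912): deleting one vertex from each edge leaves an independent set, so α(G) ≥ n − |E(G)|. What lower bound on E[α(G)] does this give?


E[|E(G)|] = C(152, 2)·p = 11476 · (1/912) = 151/12.
E[α(G)] ≥ n − E[|E(G)|] = 152 − 151/12 = 1673/12.
Numerically: ≈ 139.416667.
(This is only a lower bound; the true E[α(G)] may be larger.)

E[α(G)] ≥ 1673/12 ≈ 139.416667.


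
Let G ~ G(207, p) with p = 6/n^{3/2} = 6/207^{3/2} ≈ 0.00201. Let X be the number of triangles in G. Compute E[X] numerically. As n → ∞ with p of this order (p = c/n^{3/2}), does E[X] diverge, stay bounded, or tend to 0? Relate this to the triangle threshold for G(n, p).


Number of potential triangles: C(207, 3) = 1456935.
Each occurs with probability p³ ≈ (0.00201)³ ≈ 8.17687e-09.
By linearity: E[X] = C(207, 3)·p³ ≈ 1456935 · 8.17687e-09 ≈ 0.012.
Since α = 3/2 > 1, p = c/n^{3/2} = o(1/n) is below the triangle threshold p ~ 1/n. Asymptotically E[X] ~ (c³/6)·n^{3(1−α)} = (6³/6)·n^{-1.5} → 0, so by Markov's inequality G has no triangles w.h.p.

E[X] ≈ 0.012; in regime p = Θ(1/n^{3/2}) E[X] tends to 0 (below the triangle threshold p ~ 1/n).


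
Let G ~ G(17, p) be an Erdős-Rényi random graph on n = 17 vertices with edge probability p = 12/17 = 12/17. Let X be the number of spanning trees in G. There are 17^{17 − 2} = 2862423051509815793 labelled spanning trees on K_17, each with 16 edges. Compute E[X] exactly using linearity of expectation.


K_17 has 17^{17 − 2} = 2862423051509815793 labelled spanning trees.
For each such spanning tree H, let X_H = 1 if all 16 edges of H are present in G. Then P[X_H = 1] = p^{16} = (12/17)^{16} = 184884258895036416/48661191875666868481.
By linearity of expectation: E[X] = Σ_H E[X_H] = 2862423051509815793 · p^{16} = 2862423051509815793 · 184884258895036416/48661191875666868481 = 184884258895036416/17.
Numerically: E[X] ≈ 1.08755e+16.

E[X] = 2862423051509815793 · (12/17)^{16} = 184884258895036416/17 ≈ 1.08755e+16.


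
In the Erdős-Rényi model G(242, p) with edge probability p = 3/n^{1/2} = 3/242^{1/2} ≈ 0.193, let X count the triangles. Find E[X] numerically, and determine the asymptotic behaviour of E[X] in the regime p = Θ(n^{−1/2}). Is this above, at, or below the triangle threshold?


Number of potential triangles: C(242, 3) = 2332880.
Each occurs with probability p³ ≈ (0.193)³ ≈ 7.17201e-03.
By linearity: E[X] = C(242, 3)·p³ ≈ 2332880 · 7.17201e-03 ≈ 16731.432.
Since α = 1/2 < 1, p = c/n^{1/2} ≫ 1/n is above the triangle threshold p ~ 1/n. Asymptotically E[X] ~ (c³/6)·n^{3(1−α)} = (3³/6)·n^{1.5} → ∞; triangles are abundant w.h.p.

E[X] ≈ 16731.432; in regime p = Θ(1/n^{1/2}) E[X] diverges (above the triangle threshold p ~ 1/n).


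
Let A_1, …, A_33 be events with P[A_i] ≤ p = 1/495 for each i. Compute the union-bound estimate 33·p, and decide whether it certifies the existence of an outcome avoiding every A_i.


Union bound: P[∪_{i=1}^{33} A_i] ≤ Σ_i P[A_i] ≤ 33·p = 33·(1/495) = 1/15.
Numerically: 1/15 ≈ 0.0666667.
Is 1/15 < 1? YES.
Since P[∪ A_i] ≤ 1/15 < 1, the complement has P[∩ A_i^c] ≥ 1 − 1/15 = 14/15 > 0, so some outcome avoids every A_i.

33·p = 1/15 ≈ 0.0666667; existence CERTIFIED by the union bound.


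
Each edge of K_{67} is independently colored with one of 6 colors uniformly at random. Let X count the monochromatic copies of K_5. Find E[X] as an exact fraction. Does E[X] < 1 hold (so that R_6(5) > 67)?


E[X] = C(67, 5) · 6^{1 − 10} = 9657648 · 6^{−9} = 9657648/10077696.
As a reduced fraction: E[X] = 67067/69984 ≈ 0.9583.
Is E[X] < 1? YES.
Since E[X] < 1, there exists a 6-coloring of K_{67} with no monochromatic K_5; hence R_6(5) > 67.

E[X] = 67067/69984 ≈ 0.9583; E[X] < 1, so R_6(5) > 67.


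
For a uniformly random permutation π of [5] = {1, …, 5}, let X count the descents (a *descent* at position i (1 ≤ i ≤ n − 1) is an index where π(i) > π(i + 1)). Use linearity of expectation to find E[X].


Write X = Σ X_I over i = 1, …, 4, with X_I the indicator of one descent.
There are 4 indicators.
For each fixed i, the pair (π(i), π(i+1)) is a uniformly random ordered pair of distinct values from {1, …, 5}; by symmetry P[π(i) > π(i+1)] = 1/2.
By linearity: E[X] = 4 · (1/2) = (5 − 1) · (1/2) = 2 ≈ 2.000.

E[X] = 2 = 2.000.


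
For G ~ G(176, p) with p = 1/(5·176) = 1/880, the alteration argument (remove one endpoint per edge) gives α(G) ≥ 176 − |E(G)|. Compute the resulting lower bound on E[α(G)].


E[|E(G)|] = C(176, 2)·p = 15400 · (1/880) = 35/2.
E[α(G)] ≥ n − E[|E(G)|] = 176 − 35/2 = 317/2.
Numerically: ≈ 158.5000.
(This is only a lower bound; the true E[α(G)] may be larger.)

E[α(G)] ≥ 317/2 ≈ 158.5000.


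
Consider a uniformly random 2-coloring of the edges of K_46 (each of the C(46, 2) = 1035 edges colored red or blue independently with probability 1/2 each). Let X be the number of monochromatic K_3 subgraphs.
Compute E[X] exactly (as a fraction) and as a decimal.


Let X = Σ_S X_S over the C(46, 3) = 15180 subsets S of size 3, where X_S = 1 if the K_3 on S is monochromatic.
For a fixed S, the K_3 on S has C(3, 2) = 3 edges. P[all 3 edges red] = (1/2)^3, and likewise for blue, so P[monochromatic] = 2·(1/2)^3 = 2^{1 − 3} = 1/4.
Summing: E[X] = C(46, 3) · 2^{1 − 3} = 15180 · 1/4 = 3795.
Numerically: E[X] ≈ 3795.000.

E[X] = C(46,3)·2^(1−C(3,2)) = 3795 ≈ 3795.000.


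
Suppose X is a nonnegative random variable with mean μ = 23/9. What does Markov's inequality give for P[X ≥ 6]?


μ = E[X] = 23/9, a = 6.
Markov: P[X ≥ 6] ≤ μ/a = (23/9)/6 = 23/54.
Numerically: ≈ 0.425926.
(Since a = 6 > μ = 2.555556, the bound 23/54 is < 1 and informative.)

P[X ≥ 6] ≤ 23/54 ≈ 0.425926.


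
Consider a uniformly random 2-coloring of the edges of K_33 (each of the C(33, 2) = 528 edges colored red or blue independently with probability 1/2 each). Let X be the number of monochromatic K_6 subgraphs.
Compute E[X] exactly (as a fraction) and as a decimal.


Let X = Σ_S X_S over the C(33, 6) = 1107568 subsets S of size 6, where X_S = 1 if the K_6 on S is monochromatic.
For a fixed S, the K_6 on S has C(6, 2) = 15 edges. P[all 15 edges red] = (1/2)^15, and likewise for blue, so P[monochromatic] = 2·(1/2)^15 = 2^{1 − 15} = 1/16384.
By linearity of expectation: E[X] = C(33, 6) · 2^{1 − 15} = 1107568 · 1/16384 = 69223/1024.
Numerically: E[X] ≈ 67.601.

E[X] = C(33,6)·2^(1−C(6,2)) = 69223/1024 ≈ 67.601.


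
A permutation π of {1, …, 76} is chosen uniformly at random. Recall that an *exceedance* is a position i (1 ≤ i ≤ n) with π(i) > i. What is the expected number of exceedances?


Write X = Σ_{i=1}^{76} X_i, where X_i = 1_{π(i) > i}.
For each fixed i, π(i) is uniform over {1, …, 76} (marginal of a uniform permutation), so P[π(i) > i] = (n − i)/n. Summing: Σ_{i=1}^{76} (n − i)/n = (0 + 1 + … + 75)/76 = 76(76 − 1)/(2·76) = (76 − 1)/2.
Hence E[X] = Σ_{i=1}^{76} (76 − i)/76 = 75/2 ≈ 37.50000.

E[X] = 75/2 = 37.50000.


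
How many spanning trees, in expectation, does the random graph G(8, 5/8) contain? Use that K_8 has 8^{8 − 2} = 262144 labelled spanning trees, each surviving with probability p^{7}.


K_8 has 8^{8 − 2} = 262144 labelled spanning trees.
For each such spanning tree H, let X_H = 1 if all 7 edges of H are present in G. Then P[X_H = 1] = p^{7} = (5/8)^{7} = 78125/2097152.
Summing the indicators: E[X] = Σ_H E[X_H] = 262144 · p^{7} = 262144 · 78125/2097152 = 78125/8.
Numerically: E[X] ≈ 9765.62.

E[X] = 262144 · (5/8)^{7} = 78125/8 ≈ 9765.62.


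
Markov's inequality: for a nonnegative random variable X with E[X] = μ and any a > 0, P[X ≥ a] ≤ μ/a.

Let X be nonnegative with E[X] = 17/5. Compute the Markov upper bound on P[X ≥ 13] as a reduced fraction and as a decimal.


μ = E[X] = 17/5, a = 13.
Markov: P[X ≥ 13] ≤ μ/a = (17/5)/13 = 17/65.
Numerically: ≈ 0.2615.
(Since a = 13 > μ = 3.4000, the bound 17/65 is < 1 and informative.)

P[X ≥ 13] ≤ 17/65 ≈ 0.2615.


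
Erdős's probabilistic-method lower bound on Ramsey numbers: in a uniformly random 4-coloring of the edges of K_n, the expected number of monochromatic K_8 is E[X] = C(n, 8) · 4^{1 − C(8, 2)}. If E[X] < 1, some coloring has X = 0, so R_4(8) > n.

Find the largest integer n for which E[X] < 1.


We need C(n, 8) · 4^{1 − 28} < 1, i.e. C(n, 8) < 4^{28 − 1} = 18014398509481984.
Check values of n near the boundary:
  n = 402: C(402, 8) = 15770615726749950; 15770615726749950 < 18014398509481984? YES
  n = 403: C(403, 8) = 16090020602228430; 16090020602228430 < 18014398509481984? YES
  n = 404: C(404, 8) = 16415071523485570; 16415071523485570 < 18014398509481984? YES
  n = 405: C(405, 8) = 16745853821188050; 16745853821188050 < 18014398509481984? YES
  n = 406: C(406, 8) = 17082453897995850; 17082453897995850 < 18014398509481984? YES
  n = 407: C(407, 8) = 17424959239309050; 17424959239309050 < 18014398509481984? YES
  n = 408: C(408, 8) = 17773458424095231; 17773458424095231 < 18014398509481984? YES
  n = 409: C(409, 8) = 18128041135797879; 18128041135797879 < 18014398509481984? NO
The largest n with C(n, 8) < 18014398509481984 is n = 408 (where E[X] = 17773458424095231/18014398509481984 ≈ 0.986625). Hence R_4(8) > 408, i.e. R_4(8) ≥ 409.

Largest n = 408; hence R_4(8) > 408.


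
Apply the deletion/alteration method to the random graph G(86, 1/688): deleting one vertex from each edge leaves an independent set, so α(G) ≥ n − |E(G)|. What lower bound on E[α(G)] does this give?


E[|E(G)|] = C(86, 2)·p = 3655 · (1/688) = 85/16.
E[α(G)] ≥ n − E[|E(G)|] = 86 − 85/16 = 1291/16.
Numerically: ≈ 80.6875.
(This is only a lower bound; the true E[α(G)] may be larger.)

E[α(G)] ≥ 1291/16 ≈ 80.6875.


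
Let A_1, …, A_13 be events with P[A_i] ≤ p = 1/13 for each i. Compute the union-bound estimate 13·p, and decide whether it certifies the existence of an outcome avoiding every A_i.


Union bound: P[∪_{i=1}^{13} A_i] ≤ Σ_i P[A_i] ≤ 13·p = 13·(1/13) = 1.
Numerically: 1 ≈ 1.000.
Is 1 < 1? NO.
Since the bound 1 is ≥ 1, the union bound is uninformative here; it does NOT by itself certify existence.

13·p = 1 ≈ 1.000; existence NOT certified by the union bound.


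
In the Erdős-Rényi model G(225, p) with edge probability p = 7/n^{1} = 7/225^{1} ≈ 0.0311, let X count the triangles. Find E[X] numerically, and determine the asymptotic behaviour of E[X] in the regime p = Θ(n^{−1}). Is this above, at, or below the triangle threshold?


Number of potential triangles: C(225, 3) = 1873200.
Each occurs with probability p³ ≈ (0.0311)³ ≈ 3.01125e-05.
By linearity: E[X] = C(225, 3)·p³ ≈ 1873200 · 3.01125e-05 ≈ 56.407.
Here α = 1, so p = 7/n is exactly at the triangle threshold p ~ 1/n. Asymptotically E[X] → c³/6 = 7³/6 = 343/6 ≈ 57.167, a bounded constant. In this regime the triangle count is asymptotically Poisson(c³/6).

E[X] ≈ 56.407; in regime p = Θ(1/n^{1}) E[X] stays bounded (at the triangle threshold p ~ 1/n).


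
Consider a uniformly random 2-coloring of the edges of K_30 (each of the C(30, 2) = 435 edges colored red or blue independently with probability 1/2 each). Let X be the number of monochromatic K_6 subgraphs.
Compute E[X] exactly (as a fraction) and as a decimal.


Let X = Σ_S X_S over the C(30, 6) = 593775 subsets S of size 6, where X_S = 1 if the K_6 on S is monochromatic.
For a fixed S, the K_6 on S has C(6, 2) = 15 edges. P[all 15 edges red] = (1/2)^15, and likewise for blue, so P[monochromatic] = 2·(1/2)^15 = 2^{1 − 15} = 1/16384.
By linearity of expectation: E[X] = C(30, 6) · 2^{1 − 15} = 593775 · 1/16384 = 593775/16384.
Numerically: E[X] ≈ 36.24115.

E[X] = C(30,6)·2^(1−C(6,2)) = 593775/16384 ≈ 36.24115.


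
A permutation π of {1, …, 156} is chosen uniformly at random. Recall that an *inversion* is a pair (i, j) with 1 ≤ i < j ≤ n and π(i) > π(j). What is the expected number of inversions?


Write X = Σ X_I over the C(156, 2) = 12090 pairs i < j, with X_I the indicator of one inversion.
There are 12090 indicators.
For each fixed pair i < j, the values π(i) and π(j) are two distinct elements of {1, …, 156} in uniformly random order; by symmetry P[π(i) > π(j)] = 1/2.
By linearity: E[X] = 12090 · (1/2) = C(156, 2) · (1/2) = 12090/2 = 6045 ≈ 6045.000000.

E[X] = 6045 = 6045.000000.


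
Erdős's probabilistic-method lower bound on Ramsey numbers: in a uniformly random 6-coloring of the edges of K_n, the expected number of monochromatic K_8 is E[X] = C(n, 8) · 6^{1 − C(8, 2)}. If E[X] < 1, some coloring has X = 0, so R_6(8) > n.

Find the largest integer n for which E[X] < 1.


We need C(n, 8) · 6^{1 − 28} < 1, i.e. C(n, 8) < 6^{28 − 1} = 1023490369077469249536.
Check values of n near the boundary:
  n = 1589: C(1589, 8) = 990389025825605844438; 990389025825605844438 < 1023490369077469249536? YES
  n = 1590: C(1590, 8) = 995397314198933813310; 995397314198933813310 < 1023490369077469249536? YES
  n = 1591: C(1591, 8) = 1000427749141189953870; 1000427749141189953870 < 1023490369077469249536? YES
  n = 1592: C(1592, 8) = 1005480414540892933435; 1005480414540892933435 < 1023490369077469249536? YES
  n = 1593: C(1593, 8) = 1010555394551193970323; 1010555394551193970323 < 1023490369077469249536? YES
  n = 1594: C(1594, 8) = 1015652773590544255167; 1015652773590544255167 < 1023490369077469249536? YES
  n = 1595: C(1595, 8) = 1020772636343363633895; 1020772636343363633895 < 1023490369077469249536? YES
  n = 1596: C(1596, 8) = 1025915067760710553965; 1025915067760710553965 < 1023490369077469249536? NO
  n = 1597: C(1597, 8) = 1031080153060953275445; 1031080153060953275445 < 1023490369077469249536? NO
The largest n with C(n, 8) < 1023490369077469249536 is n = 1595 (where E[X] = 113419181815929292655/113721152119718805504 ≈ 0.997). Hence R_6(8) > 1595, i.e. R_6(8) ≥ 1596.

Largest n = 1595; hence R_6(8) > 1595.


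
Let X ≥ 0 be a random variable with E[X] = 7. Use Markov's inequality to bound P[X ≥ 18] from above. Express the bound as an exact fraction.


μ = E[X] = 7, a = 18.
Markov: P[X ≥ 18] ≤ μ/a = (7)/18 = 7/18.
Numerically: ≈ 0.3889.
(Since a = 18 > μ = 7.0000, the bound 7/18 is < 1 and informative.)

P[X ≥ 18] ≤ 7/18 ≈ 0.3889.


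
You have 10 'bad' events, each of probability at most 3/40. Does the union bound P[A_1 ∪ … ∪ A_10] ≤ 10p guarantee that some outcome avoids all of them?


Union bound: P[∪_{i=1}^{10} A_i] ≤ Σ_i P[A_i] ≤ 10·p = 10·(3/40) = 3/4.
Numerically: 3/4 ≈ 0.7500.
Is 3/4 < 1? YES.
Since P[∪ A_i] ≤ 3/4 < 1, the complement has P[∩ A_i^c] ≥ 1 − 3/4 = 1/4 > 0, so some outcome avoids every A_i.

10·p = 3/4 ≈ 0.7500; existence CERTIFIED by the union bound.


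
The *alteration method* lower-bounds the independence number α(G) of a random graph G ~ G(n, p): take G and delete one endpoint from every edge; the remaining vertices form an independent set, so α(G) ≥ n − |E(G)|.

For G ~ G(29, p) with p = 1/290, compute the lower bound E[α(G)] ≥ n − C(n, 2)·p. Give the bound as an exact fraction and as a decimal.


E[|E(G)|] = C(29, 2)·p = 406 · (1/290) = 7/5.
E[α(G)] ≥ n − E[|E(G)|] = 29 − 7/5 = 138/5.
Numerically: ≈ 27.600000.
(This is only a lower bound; the true E[α(G)] may be larger.)

E[α(G)] ≥ 138/5 ≈ 27.600000.


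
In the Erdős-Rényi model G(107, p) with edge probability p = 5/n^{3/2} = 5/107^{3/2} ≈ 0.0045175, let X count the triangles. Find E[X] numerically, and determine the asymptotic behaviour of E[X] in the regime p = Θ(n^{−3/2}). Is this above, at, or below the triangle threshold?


Number of potential triangles: C(107, 3) = 198485.
Each occurs with probability p³ ≈ (0.0045175)³ ≈ 9.2189830e-08.
By linearity: E[X] = C(107, 3)·p³ ≈ 198485 · 9.2189830e-08 ≈ 0.01830.
Since α = 3/2 > 1, p = c/n^{3/2} = o(1/n) is below the triangle threshold p ~ 1/n. Asymptotically E[X] ~ (c³/6)·n^{3(1−α)} = (5³/6)·n^{-1.5} → 0, so by Markov's inequality G has no triangles w.h.p.

E[X] ≈ 0.01830; in regime p = Θ(1/n^{3/2}) E[X] tends to 0 (below the triangle threshold p ~ 1/n).


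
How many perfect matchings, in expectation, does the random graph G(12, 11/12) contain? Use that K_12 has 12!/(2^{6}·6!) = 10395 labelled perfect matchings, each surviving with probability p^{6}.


K_12 has 12!/(2^{6}·6!) = 10395 labelled perfect matchings.
For each such perfect matching H, let X_H = 1 if all 6 edges of H are present in G. Then P[X_H = 1] = p^{6} = (11/12)^{6} = 1771561/2985984.
Summing the indicators: E[X] = Σ_H E[X_H] = 10395 · p^{6} = 10395 · 1771561/2985984 = 682050985/110592.
Numerically: E[X] ≈ 6167.

E[X] = 10395 · (11/12)^{6} = 682050985/110592 ≈ 6167.


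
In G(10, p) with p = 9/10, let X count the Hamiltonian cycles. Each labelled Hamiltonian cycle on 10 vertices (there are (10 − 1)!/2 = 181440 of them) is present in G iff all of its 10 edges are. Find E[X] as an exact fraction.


K_10 has (10 − 1)!/2 = 181440 labelled Hamiltonian cycles.
For each such Hamiltonian cycle H, let X_H = 1 if all 10 edges of H are present in G. Then P[X_H = 1] = p^{10} = (9/10)^{10} = 3486784401/10000000000.
By linearity of expectation: E[X] = Σ_H E[X_H] = 181440 · p^{10} = 181440 · 3486784401/10000000000 = 1977006755367/31250000.
Numerically: E[X] ≈ 6.326e+04.

E[X] = 181440 · (9/10)^{10} = 1977006755367/31250000 ≈ 6.326e+04.


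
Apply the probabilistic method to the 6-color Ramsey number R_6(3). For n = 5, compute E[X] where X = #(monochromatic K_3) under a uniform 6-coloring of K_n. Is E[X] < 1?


E[X] = C(5, 3) · 6^{1 − 3} = 10 · 6^{−2} = 10/36.
As a reduced fraction: E[X] = 5/18 ≈ 0.27778.
Is E[X] < 1? YES.
Since E[X] < 1, there exists a 6-coloring of K_{5} with no monochromatic K_3; hence R_6(3) > 5.

E[X] = 5/18 ≈ 0.27778; E[X] < 1, so R_6(3) > 5.


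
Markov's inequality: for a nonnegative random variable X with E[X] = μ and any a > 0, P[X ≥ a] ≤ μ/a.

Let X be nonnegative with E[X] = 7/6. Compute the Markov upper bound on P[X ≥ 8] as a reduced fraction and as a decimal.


μ = E[X] = 7/6, a = 8.
Markov: P[X ≥ 8] ≤ μ/a = (7/6)/8 = 7/48.
Numerically: ≈ 0.14583.
(Since a = 8 > μ = 1.16667, the bound 7/48 is < 1 and informative.)

P[X ≥ 8] ≤ 7/48 ≈ 0.14583.
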